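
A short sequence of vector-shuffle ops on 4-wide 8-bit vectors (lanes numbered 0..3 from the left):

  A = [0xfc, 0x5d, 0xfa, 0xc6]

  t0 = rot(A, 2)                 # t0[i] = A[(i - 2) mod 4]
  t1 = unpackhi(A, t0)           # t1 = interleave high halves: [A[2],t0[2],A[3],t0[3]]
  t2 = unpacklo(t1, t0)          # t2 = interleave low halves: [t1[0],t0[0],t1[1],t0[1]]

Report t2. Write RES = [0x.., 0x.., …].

  t0: fa c6 fc 5d
  t1: fa fc c6 5d
  t2: fa fa fc c6

RES = [ 0xfa  0xfa  0xfc  0xc6 ]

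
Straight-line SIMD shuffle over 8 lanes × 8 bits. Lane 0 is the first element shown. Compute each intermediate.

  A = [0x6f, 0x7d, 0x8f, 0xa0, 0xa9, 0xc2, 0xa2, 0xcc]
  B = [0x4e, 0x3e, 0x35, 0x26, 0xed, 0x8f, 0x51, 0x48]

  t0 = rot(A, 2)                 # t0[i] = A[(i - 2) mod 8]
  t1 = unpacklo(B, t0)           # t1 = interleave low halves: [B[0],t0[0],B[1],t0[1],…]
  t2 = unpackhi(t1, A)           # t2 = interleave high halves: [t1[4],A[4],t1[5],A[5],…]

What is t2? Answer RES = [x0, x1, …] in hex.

RES = [ 0x35  0xa9  0x6f  0xc2  0x26  0xa2  0x7d  0xcc ]

→ t0 |a2|cc|6f|7d|8f|a0|a9|c2|
→ t1 |4e|a2|3e|cc|35|6f|26|7d|
→ t2 |35|a9|6f|c2|26|a2|7d|cc|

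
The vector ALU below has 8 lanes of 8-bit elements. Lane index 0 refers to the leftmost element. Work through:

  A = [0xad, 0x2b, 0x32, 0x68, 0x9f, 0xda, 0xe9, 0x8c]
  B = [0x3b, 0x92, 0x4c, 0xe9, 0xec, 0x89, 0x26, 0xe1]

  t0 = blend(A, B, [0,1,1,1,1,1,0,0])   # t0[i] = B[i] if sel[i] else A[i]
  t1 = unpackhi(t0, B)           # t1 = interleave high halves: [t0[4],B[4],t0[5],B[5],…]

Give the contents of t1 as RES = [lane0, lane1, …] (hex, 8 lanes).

RES = [0xec, 0xec, 0x89, 0x89, 0xe9, 0x26, 0x8c, 0xe1]

→ t0 |ad|92|4c|e9|ec|89|e9|8c|
→ t1 |ec|ec|89|89|e9|26|8c|e1|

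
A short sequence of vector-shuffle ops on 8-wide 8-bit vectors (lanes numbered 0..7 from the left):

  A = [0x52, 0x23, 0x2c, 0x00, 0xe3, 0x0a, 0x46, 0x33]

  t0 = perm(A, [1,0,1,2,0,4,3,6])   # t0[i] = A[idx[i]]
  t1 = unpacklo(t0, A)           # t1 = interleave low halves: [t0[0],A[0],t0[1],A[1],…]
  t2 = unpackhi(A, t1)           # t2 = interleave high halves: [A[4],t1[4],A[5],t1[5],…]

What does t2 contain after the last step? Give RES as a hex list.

  t0: 23 52 23 2c 52 e3 00 46
  t1: 23 52 52 23 23 2c 2c 00
  t2: e3 23 0a 2c 46 2c 33 00

RES = [ 0xe3  0x23  0x0a  0x2c  0x46  0x2c  0x33  0x00 ]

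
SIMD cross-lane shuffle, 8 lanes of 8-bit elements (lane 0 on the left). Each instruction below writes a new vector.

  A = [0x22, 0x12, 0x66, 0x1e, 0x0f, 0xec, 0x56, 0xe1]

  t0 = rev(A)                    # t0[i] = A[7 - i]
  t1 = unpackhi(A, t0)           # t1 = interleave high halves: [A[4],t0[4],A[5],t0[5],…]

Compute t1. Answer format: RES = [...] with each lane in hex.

  t0: e1 56 ec 0f 1e 66 12 22
  t1: 0f 1e ec 66 56 12 e1 22

RES = [ 0x0f  0x1e  0xec  0x66  0x56  0x12  0xe1  0x22 ]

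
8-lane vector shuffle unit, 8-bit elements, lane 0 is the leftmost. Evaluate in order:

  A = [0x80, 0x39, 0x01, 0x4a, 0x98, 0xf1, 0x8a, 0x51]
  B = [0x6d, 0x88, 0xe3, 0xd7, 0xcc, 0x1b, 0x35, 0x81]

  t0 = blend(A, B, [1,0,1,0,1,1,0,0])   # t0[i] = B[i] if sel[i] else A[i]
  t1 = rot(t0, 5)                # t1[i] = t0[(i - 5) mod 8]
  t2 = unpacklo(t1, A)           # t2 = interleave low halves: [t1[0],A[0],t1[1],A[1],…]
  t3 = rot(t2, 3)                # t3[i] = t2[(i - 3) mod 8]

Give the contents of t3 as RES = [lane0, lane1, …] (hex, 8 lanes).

RES = [ 0x01  0x8a  0x4a  0x4a  0x80  0xcc  0x39  0x1b ]

→ t0 |6d|39|e3|4a|cc|1b|8a|51|
→ t1 |4a|cc|1b|8a|51|6d|39|e3|
→ t2 |4a|80|cc|39|1b|01|8a|4a|
→ t3 |01|8a|4a|4a|80|cc|39|1b|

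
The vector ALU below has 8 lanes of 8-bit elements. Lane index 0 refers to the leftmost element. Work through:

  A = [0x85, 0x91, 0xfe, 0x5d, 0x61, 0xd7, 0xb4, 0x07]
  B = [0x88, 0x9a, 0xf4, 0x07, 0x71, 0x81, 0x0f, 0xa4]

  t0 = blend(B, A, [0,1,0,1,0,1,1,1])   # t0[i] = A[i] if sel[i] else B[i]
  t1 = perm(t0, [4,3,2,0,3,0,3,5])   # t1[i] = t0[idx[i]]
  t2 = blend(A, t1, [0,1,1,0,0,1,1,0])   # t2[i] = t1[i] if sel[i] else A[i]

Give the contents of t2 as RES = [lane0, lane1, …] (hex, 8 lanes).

RES = [ 0x85  0x5d  0xf4  0x5d  0x61  0x88  0x5d  0x07 ]

→ t0 |88|91|f4|5d|71|d7|b4|07|
→ t1 |71|5d|f4|88|5d|88|5d|d7|
→ t2 |85|5d|f4|5d|61|88|5d|07|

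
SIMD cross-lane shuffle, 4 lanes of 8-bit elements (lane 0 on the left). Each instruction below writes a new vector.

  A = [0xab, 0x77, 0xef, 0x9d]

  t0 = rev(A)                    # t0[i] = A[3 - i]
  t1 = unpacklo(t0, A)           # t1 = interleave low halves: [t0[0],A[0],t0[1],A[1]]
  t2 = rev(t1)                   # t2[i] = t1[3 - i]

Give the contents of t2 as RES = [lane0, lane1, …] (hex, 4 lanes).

t0 = [0x9d, 0xef, 0x77, 0xab]
t1 = [0x9d, 0xab, 0xef, 0x77]
t2 = [0x77, 0xef, 0xab, 0x9d]

RES = [0x77, 0xef, 0xab, 0x9d]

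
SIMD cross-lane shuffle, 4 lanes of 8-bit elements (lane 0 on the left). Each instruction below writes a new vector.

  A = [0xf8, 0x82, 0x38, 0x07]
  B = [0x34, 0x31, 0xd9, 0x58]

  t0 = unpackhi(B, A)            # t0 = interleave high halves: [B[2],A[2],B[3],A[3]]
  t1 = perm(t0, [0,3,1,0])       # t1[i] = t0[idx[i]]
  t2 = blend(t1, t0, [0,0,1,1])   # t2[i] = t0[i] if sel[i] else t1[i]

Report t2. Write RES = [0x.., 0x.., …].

t0 = [0xd9, 0x38, 0x58, 0x07]
t1 = [0xd9, 0x07, 0x38, 0xd9]
t2 = [0xd9, 0x07, 0x58, 0x07]

RES = [0xd9, 0x07, 0x58, 0x07]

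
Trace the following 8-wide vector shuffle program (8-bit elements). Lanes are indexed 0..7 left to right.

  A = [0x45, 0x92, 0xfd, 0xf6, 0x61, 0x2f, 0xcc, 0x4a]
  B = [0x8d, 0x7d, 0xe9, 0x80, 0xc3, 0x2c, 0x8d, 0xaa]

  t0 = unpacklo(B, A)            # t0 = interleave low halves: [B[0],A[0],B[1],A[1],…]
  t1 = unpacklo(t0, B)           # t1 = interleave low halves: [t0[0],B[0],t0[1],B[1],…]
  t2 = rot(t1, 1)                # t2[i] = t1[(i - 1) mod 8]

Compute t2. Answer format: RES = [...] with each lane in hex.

RES = [ 0x80  0x8d  0x8d  0x45  0x7d  0x7d  0xe9  0x92 ]

  t0: 8d 45 7d 92 e9 fd 80 f6
  t1: 8d 8d 45 7d 7d e9 92 80
  t2: 80 8d 8d 45 7d 7d e9 92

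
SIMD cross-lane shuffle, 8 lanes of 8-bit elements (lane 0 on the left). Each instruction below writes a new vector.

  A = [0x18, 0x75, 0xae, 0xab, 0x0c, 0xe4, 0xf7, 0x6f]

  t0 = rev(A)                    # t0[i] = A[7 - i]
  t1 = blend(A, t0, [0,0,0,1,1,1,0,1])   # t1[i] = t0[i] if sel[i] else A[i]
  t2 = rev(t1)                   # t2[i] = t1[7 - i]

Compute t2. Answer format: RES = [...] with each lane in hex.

  t0: 6f f7 e4 0c ab ae 75 18
  t1: 18 75 ae 0c ab ae f7 18
  t2: 18 f7 ae ab 0c ae 75 18

RES = [ 0x18  0xf7  0xae  0xab  0x0c  0xae  0x75  0x18 ]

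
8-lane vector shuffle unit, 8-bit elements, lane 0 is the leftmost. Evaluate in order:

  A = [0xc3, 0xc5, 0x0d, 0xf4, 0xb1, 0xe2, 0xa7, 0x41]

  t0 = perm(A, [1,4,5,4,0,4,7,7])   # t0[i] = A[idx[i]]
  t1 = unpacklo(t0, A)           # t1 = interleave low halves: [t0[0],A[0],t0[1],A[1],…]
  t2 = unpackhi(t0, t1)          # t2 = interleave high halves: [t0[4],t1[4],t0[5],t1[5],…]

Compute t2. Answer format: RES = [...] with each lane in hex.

→ t0 |c5|b1|e2|b1|c3|b1|41|41|
→ t1 |c5|c3|b1|c5|e2|0d|b1|f4|
→ t2 |c3|e2|b1|0d|41|b1|41|f4|

RES = [ 0xc3  0xe2  0xb1  0x0d  0x41  0xb1  0x41  0xf4 ]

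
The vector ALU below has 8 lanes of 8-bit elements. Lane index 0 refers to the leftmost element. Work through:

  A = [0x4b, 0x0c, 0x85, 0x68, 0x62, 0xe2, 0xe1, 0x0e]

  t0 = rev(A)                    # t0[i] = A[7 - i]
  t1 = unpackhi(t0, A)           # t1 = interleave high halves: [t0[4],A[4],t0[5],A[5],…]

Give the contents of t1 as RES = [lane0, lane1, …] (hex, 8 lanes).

RES = [0x68, 0x62, 0x85, 0xe2, 0x0c, 0xe1, 0x4b, 0x0e]

t0 = [0x0e, 0xe1, 0xe2, 0x62, 0x68, 0x85, 0x0c, 0x4b]
t1 = [0x68, 0x62, 0x85, 0xe2, 0x0c, 0xe1, 0x4b, 0x0e]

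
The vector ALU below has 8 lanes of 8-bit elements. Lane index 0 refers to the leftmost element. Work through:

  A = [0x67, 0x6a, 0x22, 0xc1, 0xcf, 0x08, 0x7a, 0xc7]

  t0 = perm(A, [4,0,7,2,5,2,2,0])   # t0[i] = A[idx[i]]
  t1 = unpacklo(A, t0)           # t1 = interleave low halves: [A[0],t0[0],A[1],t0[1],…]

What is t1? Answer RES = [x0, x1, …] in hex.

→ t0 |cf|67|c7|22|08|22|22|67|
→ t1 |67|cf|6a|67|22|c7|c1|22|

RES = [ 0x67  0xcf  0x6a  0x67  0x22  0xc7  0xc1  0x22 ]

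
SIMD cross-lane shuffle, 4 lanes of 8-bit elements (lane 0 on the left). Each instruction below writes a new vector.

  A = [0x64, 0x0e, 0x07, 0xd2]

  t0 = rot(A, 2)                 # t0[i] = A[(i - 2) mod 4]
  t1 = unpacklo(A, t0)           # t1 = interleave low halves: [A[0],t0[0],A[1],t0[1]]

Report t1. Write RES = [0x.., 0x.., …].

RES = [0x64, 0x07, 0x0e, 0xd2]

  t0: 07 d2 64 0e
  t1: 64 07 0e d2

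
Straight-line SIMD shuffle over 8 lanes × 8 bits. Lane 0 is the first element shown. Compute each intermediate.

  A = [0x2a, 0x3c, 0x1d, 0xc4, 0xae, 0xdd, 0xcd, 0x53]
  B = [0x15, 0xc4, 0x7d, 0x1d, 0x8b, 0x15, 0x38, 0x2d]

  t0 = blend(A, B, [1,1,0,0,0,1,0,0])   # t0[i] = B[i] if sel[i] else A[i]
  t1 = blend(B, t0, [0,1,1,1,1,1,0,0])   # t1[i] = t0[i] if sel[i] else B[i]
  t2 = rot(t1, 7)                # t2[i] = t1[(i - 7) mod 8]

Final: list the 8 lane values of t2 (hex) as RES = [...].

  t0: 15 c4 1d c4 ae 15 cd 53
  t1: 15 c4 1d c4 ae 15 38 2d
  t2: c4 1d c4 ae 15 38 2d 15

RES = [0xc4, 0x1d, 0xc4, 0xae, 0x15, 0x38, 0x2d, 0x15]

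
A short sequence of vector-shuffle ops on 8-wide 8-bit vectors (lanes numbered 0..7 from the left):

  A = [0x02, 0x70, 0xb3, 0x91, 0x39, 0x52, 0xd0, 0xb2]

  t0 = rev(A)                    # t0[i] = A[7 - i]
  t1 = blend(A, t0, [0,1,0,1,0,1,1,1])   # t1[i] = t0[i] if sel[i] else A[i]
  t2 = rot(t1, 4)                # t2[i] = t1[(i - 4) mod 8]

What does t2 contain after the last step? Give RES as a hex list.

RES = [ 0x39  0xb3  0x70  0x02  0x02  0xd0  0xb3  0x39 ]

→ t0 |b2|d0|52|39|91|b3|70|02|
→ t1 |02|d0|b3|39|39|b3|70|02|
→ t2 |39|b3|70|02|02|d0|b3|39|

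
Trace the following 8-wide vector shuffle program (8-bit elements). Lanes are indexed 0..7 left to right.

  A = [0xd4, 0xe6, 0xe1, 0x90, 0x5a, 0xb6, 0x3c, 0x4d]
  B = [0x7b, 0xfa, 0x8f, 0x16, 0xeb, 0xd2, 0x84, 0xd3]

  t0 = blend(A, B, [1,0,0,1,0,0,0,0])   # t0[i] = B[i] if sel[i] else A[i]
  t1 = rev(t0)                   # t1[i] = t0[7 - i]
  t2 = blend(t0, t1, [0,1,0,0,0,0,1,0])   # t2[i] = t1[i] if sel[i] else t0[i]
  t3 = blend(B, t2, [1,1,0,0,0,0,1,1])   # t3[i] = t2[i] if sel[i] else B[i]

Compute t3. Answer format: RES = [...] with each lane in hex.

t0 = [0x7b, 0xe6, 0xe1, 0x16, 0x5a, 0xb6, 0x3c, 0x4d]
t1 = [0x4d, 0x3c, 0xb6, 0x5a, 0x16, 0xe1, 0xe6, 0x7b]
t2 = [0x7b, 0x3c, 0xe1, 0x16, 0x5a, 0xb6, 0xe6, 0x4d]
t3 = [0x7b, 0x3c, 0x8f, 0x16, 0xeb, 0xd2, 0xe6, 0x4d]

RES = [0x7b, 0x3c, 0x8f, 0x16, 0xeb, 0xd2, 0xe6, 0x4d]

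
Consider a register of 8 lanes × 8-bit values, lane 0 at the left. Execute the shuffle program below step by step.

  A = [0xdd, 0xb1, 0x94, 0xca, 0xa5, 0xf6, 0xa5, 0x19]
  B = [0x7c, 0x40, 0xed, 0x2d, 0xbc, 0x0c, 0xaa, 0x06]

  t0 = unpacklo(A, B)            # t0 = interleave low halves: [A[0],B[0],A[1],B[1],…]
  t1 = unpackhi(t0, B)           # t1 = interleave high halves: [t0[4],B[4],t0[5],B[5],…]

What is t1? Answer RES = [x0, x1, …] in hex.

RES = [0x94, 0xbc, 0xed, 0x0c, 0xca, 0xaa, 0x2d, 0x06]

t0 = [0xdd, 0x7c, 0xb1, 0x40, 0x94, 0xed, 0xca, 0x2d]
t1 = [0x94, 0xbc, 0xed, 0x0c, 0xca, 0xaa, 0x2d, 0x06]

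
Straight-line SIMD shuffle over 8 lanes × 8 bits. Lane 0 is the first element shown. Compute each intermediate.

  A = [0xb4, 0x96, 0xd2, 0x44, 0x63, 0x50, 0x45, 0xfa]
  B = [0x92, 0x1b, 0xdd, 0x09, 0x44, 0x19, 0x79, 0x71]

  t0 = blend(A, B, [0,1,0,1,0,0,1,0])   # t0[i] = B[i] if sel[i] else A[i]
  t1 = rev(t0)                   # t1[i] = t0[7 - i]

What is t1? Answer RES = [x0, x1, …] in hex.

RES = [0xfa, 0x79, 0x50, 0x63, 0x09, 0xd2, 0x1b, 0xb4]

  t0: b4 1b d2 09 63 50 79 fa
  t1: fa 79 50 63 09 d2 1b b4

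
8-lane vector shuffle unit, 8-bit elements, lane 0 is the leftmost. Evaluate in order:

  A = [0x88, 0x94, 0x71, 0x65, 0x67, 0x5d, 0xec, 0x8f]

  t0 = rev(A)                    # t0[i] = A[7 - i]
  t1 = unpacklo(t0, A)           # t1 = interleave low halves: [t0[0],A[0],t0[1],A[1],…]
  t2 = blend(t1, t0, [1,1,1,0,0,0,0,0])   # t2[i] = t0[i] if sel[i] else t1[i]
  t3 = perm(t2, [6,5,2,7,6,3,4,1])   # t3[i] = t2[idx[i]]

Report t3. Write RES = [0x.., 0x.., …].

→ t0 |8f|ec|5d|67|65|71|94|88|
→ t1 |8f|88|ec|94|5d|71|67|65|
→ t2 |8f|ec|5d|94|5d|71|67|65|
→ t3 |67|71|5d|65|67|94|5d|ec|

RES = [ 0x67  0x71  0x5d  0x65  0x67  0x94  0x5d  0xec ]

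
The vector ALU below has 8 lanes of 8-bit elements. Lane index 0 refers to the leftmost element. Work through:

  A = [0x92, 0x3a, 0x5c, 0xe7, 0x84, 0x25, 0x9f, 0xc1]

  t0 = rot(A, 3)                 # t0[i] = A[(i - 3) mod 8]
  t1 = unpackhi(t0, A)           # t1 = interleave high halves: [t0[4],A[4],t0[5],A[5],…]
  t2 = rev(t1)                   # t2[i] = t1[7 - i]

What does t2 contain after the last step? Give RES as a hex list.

  t0: 25 9f c1 92 3a 5c e7 84
  t1: 3a 84 5c 25 e7 9f 84 c1
  t2: c1 84 9f e7 25 5c 84 3a

RES = [ 0xc1  0x84  0x9f  0xe7  0x25  0x5c  0x84  0x3a ]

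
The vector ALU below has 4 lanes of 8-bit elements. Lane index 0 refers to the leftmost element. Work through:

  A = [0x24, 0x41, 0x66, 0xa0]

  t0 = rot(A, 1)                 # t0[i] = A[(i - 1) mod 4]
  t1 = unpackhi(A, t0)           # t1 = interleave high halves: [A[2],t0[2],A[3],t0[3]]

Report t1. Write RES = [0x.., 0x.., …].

  t0: a0 24 41 66
  t1: 66 41 a0 66

RES = [0x66, 0x41, 0xa0, 0x66]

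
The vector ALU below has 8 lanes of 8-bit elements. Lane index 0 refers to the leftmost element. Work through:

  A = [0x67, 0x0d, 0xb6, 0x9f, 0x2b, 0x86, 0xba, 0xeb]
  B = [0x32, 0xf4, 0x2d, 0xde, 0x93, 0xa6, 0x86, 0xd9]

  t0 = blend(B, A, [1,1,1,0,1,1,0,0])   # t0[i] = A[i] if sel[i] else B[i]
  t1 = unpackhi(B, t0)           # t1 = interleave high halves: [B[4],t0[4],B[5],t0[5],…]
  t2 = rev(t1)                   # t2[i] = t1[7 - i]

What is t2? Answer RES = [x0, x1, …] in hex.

RES = [0xd9, 0xd9, 0x86, 0x86, 0x86, 0xa6, 0x2b, 0x93]

t0 = [0x67, 0x0d, 0xb6, 0xde, 0x2b, 0x86, 0x86, 0xd9]
t1 = [0x93, 0x2b, 0xa6, 0x86, 0x86, 0x86, 0xd9, 0xd9]
t2 = [0xd9, 0xd9, 0x86, 0x86, 0x86, 0xa6, 0x2b, 0x93]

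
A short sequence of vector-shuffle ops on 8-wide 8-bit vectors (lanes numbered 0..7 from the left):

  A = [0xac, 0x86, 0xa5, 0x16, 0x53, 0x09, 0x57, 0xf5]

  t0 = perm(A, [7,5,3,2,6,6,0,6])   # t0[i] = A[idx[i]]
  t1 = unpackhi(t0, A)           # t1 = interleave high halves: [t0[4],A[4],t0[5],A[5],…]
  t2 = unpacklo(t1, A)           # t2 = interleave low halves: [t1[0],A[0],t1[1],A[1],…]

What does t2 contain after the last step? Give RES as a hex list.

t0 = [0xf5, 0x09, 0x16, 0xa5, 0x57, 0x57, 0xac, 0x57]
t1 = [0x57, 0x53, 0x57, 0x09, 0xac, 0x57, 0x57, 0xf5]
t2 = [0x57, 0xac, 0x53, 0x86, 0x57, 0xa5, 0x09, 0x16]

RES = [0x57, 0xac, 0x53, 0x86, 0x57, 0xa5, 0x09, 0x16]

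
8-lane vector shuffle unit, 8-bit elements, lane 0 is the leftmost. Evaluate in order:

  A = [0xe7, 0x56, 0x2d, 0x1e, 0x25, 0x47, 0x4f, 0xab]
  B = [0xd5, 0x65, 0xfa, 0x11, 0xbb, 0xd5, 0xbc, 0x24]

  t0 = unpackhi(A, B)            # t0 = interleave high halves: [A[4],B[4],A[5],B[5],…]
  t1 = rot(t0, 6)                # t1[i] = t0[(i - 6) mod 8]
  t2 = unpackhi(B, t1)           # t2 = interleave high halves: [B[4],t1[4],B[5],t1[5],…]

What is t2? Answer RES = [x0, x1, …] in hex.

t0 = [0x25, 0xbb, 0x47, 0xd5, 0x4f, 0xbc, 0xab, 0x24]
t1 = [0x47, 0xd5, 0x4f, 0xbc, 0xab, 0x24, 0x25, 0xbb]
t2 = [0xbb, 0xab, 0xd5, 0x24, 0xbc, 0x25, 0x24, 0xbb]

RES = [ 0xbb  0xab  0xd5  0x24  0xbc  0x25  0x24  0xbb ]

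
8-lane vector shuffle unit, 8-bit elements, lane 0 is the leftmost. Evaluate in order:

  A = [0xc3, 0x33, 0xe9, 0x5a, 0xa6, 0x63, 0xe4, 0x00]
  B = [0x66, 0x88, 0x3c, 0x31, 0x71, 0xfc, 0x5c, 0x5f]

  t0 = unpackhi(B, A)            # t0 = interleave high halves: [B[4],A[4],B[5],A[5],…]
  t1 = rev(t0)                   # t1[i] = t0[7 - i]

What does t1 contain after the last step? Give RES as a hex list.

RES = [ 0x00  0x5f  0xe4  0x5c  0x63  0xfc  0xa6  0x71 ]

→ t0 |71|a6|fc|63|5c|e4|5f|00|
→ t1 |00|5f|e4|5c|63|fc|a6|71|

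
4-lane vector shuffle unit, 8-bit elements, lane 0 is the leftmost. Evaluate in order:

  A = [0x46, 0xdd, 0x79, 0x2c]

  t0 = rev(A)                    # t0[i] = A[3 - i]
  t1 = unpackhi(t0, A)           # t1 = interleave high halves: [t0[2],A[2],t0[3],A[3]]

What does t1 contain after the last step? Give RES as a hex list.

RES = [ 0xdd  0x79  0x46  0x2c ]

  t0: 2c 79 dd 46
  t1: dd 79 46 2c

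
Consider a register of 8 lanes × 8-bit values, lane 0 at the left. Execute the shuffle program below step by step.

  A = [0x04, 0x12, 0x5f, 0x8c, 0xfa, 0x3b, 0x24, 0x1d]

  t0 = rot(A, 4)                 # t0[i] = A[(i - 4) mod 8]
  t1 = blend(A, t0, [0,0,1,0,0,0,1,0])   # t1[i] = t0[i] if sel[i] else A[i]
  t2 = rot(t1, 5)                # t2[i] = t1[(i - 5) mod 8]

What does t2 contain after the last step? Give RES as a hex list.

t0 = [0xfa, 0x3b, 0x24, 0x1d, 0x04, 0x12, 0x5f, 0x8c]
t1 = [0x04, 0x12, 0x24, 0x8c, 0xfa, 0x3b, 0x5f, 0x1d]
t2 = [0x8c, 0xfa, 0x3b, 0x5f, 0x1d, 0x04, 0x12, 0x24]

RES = [ 0x8c  0xfa  0x3b  0x5f  0x1d  0x04  0x12  0x24 ]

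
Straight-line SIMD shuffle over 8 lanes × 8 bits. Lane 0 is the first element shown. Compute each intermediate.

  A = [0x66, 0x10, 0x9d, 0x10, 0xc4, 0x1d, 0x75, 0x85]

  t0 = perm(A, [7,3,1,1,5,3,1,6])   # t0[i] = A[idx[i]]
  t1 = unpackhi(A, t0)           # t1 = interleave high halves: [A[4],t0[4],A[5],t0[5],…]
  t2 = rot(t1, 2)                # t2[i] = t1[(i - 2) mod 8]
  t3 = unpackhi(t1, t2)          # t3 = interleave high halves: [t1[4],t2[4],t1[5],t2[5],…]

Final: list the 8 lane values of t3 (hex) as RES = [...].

  t0: 85 10 10 10 1d 10 10 75
  t1: c4 1d 1d 10 75 10 85 75
  t2: 85 75 c4 1d 1d 10 75 10
  t3: 75 1d 10 10 85 75 75 10

RES = [0x75, 0x1d, 0x10, 0x10, 0x85, 0x75, 0x75, 0x10]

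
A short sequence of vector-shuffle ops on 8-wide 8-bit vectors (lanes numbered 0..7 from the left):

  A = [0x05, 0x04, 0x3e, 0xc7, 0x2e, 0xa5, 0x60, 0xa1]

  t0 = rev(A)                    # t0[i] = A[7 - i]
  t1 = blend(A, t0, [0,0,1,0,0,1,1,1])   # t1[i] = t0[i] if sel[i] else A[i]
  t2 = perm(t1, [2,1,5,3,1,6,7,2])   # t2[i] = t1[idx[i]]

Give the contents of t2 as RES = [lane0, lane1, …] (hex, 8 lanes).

  t0: a1 60 a5 2e c7 3e 04 05
  t1: 05 04 a5 c7 2e 3e 04 05
  t2: a5 04 3e c7 04 04 05 a5

RES = [0xa5, 0x04, 0x3e, 0xc7, 0x04, 0x04, 0x05, 0xa5]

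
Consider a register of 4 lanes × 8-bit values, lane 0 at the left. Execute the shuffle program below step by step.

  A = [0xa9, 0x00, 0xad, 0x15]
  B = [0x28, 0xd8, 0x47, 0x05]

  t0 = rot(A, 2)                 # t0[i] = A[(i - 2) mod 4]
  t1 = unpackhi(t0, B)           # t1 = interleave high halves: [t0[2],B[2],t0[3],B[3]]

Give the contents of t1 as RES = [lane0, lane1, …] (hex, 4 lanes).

RES = [ 0xa9  0x47  0x00  0x05 ]

  t0: ad 15 a9 00
  t1: a9 47 00 05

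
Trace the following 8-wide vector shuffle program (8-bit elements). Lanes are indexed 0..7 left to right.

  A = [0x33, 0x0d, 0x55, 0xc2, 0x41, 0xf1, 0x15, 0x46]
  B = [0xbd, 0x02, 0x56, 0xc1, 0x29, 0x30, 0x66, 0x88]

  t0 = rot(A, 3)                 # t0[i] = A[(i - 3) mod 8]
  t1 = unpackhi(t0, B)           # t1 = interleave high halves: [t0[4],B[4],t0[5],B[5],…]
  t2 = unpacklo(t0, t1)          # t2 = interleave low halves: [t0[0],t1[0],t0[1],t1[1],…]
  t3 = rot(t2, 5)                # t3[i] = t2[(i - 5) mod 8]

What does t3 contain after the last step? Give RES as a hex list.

RES = [ 0x29  0x46  0x55  0x33  0x30  0xf1  0x0d  0x15 ]

  t0: f1 15 46 33 0d 55 c2 41
  t1: 0d 29 55 30 c2 66 41 88
  t2: f1 0d 15 29 46 55 33 30
  t3: 29 46 55 33 30 f1 0d 15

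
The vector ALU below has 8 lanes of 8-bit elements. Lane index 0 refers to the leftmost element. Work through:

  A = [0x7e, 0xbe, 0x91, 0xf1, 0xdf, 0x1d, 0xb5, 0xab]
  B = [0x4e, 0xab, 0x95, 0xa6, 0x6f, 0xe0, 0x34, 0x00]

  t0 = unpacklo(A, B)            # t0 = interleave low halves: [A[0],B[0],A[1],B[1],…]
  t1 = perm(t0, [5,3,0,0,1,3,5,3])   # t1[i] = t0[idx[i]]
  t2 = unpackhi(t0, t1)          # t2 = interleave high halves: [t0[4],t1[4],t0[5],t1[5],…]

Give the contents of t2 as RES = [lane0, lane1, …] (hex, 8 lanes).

RES = [ 0x91  0x4e  0x95  0xab  0xf1  0x95  0xa6  0xab ]

→ t0 |7e|4e|be|ab|91|95|f1|a6|
→ t1 |95|ab|7e|7e|4e|ab|95|ab|
→ t2 |91|4e|95|ab|f1|95|a6|ab|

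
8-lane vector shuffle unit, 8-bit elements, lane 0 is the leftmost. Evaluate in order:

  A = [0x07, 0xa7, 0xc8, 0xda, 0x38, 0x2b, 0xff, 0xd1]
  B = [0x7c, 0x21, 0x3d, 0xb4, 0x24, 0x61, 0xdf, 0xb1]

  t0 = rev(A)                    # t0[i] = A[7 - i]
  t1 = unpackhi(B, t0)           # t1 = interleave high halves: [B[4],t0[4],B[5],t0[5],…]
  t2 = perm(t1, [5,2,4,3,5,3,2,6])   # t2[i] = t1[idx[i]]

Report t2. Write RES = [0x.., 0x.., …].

RES = [ 0xa7  0x61  0xdf  0xc8  0xa7  0xc8  0x61  0xb1 ]

  t0: d1 ff 2b 38 da c8 a7 07
  t1: 24 da 61 c8 df a7 b1 07
  t2: a7 61 df c8 a7 c8 61 b1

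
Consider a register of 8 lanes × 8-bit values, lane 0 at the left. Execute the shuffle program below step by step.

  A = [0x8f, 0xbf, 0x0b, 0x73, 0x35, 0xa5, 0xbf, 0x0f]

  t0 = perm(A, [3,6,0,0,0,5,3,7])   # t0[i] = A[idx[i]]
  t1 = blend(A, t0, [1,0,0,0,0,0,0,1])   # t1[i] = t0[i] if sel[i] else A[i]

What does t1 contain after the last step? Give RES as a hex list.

RES = [ 0x73  0xbf  0x0b  0x73  0x35  0xa5  0xbf  0x0f ]

→ t0 |73|bf|8f|8f|8f|a5|73|0f|
→ t1 |73|bf|0b|73|35|a5|bf|0f|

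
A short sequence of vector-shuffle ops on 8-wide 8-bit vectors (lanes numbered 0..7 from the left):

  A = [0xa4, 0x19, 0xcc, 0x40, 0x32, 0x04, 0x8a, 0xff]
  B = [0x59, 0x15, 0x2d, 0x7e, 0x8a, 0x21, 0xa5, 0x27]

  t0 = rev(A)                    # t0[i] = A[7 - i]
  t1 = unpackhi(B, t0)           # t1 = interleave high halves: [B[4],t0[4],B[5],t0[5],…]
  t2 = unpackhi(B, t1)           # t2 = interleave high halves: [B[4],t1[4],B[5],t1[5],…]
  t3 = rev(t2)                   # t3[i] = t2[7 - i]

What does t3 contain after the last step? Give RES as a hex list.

RES = [0xa4, 0x27, 0x27, 0xa5, 0x19, 0x21, 0xa5, 0x8a]

  t0: ff 8a 04 32 40 cc 19 a4
  t1: 8a 40 21 cc a5 19 27 a4
  t2: 8a a5 21 19 a5 27 27 a4
  t3: a4 27 27 a5 19 21 a5 8a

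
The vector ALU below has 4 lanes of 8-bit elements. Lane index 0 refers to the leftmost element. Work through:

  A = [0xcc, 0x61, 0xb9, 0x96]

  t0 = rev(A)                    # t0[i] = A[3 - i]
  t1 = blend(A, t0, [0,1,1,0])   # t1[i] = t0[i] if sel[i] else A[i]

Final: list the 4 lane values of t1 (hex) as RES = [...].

→ t0 |96|b9|61|cc|
→ t1 |cc|b9|61|96|

RES = [ 0xcc  0xb9  0x61  0x96 ]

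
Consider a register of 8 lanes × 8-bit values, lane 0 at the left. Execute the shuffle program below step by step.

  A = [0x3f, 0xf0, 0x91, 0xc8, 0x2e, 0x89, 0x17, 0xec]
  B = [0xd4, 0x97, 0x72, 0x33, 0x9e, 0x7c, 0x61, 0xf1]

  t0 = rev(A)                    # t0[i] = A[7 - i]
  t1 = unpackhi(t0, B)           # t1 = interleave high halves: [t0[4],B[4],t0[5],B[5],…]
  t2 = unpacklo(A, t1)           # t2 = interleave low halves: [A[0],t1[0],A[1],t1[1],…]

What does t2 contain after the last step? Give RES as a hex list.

  t0: ec 17 89 2e c8 91 f0 3f
  t1: c8 9e 91 7c f0 61 3f f1
  t2: 3f c8 f0 9e 91 91 c8 7c

RES = [ 0x3f  0xc8  0xf0  0x9e  0x91  0x91  0xc8  0x7c ]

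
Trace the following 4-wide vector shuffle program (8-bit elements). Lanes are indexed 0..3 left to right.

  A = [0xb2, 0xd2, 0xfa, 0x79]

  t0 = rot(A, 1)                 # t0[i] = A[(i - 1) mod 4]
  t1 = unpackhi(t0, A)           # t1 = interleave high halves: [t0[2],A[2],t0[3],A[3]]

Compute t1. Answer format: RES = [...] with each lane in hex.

RES = [ 0xd2  0xfa  0xfa  0x79 ]

→ t0 |79|b2|d2|fa|
→ t1 |d2|fa|fa|79|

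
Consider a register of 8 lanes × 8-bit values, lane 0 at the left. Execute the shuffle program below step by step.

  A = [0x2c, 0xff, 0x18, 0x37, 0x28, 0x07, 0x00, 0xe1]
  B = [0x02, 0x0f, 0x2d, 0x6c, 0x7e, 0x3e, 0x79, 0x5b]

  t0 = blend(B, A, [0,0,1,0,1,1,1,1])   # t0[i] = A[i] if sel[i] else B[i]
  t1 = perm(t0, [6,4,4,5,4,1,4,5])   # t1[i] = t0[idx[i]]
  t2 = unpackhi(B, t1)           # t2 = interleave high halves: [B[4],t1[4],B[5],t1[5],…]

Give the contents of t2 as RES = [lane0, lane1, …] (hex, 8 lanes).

t0 = [0x02, 0x0f, 0x18, 0x6c, 0x28, 0x07, 0x00, 0xe1]
t1 = [0x00, 0x28, 0x28, 0x07, 0x28, 0x0f, 0x28, 0x07]
t2 = [0x7e, 0x28, 0x3e, 0x0f, 0x79, 0x28, 0x5b, 0x07]

RES = [ 0x7e  0x28  0x3e  0x0f  0x79  0x28  0x5b  0x07 ]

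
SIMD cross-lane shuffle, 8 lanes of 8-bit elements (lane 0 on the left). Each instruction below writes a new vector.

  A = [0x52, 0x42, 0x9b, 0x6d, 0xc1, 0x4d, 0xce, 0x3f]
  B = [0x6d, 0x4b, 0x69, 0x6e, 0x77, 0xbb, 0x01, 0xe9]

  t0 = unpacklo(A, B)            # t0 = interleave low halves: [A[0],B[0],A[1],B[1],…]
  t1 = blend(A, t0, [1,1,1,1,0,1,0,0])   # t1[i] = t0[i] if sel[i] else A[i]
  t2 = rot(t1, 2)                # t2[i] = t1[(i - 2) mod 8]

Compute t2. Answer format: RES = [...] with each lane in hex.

t0 = [0x52, 0x6d, 0x42, 0x4b, 0x9b, 0x69, 0x6d, 0x6e]
t1 = [0x52, 0x6d, 0x42, 0x4b, 0xc1, 0x69, 0xce, 0x3f]
t2 = [0xce, 0x3f, 0x52, 0x6d, 0x42, 0x4b, 0xc1, 0x69]

RES = [0xce, 0x3f, 0x52, 0x6d, 0x42, 0x4b, 0xc1, 0x69]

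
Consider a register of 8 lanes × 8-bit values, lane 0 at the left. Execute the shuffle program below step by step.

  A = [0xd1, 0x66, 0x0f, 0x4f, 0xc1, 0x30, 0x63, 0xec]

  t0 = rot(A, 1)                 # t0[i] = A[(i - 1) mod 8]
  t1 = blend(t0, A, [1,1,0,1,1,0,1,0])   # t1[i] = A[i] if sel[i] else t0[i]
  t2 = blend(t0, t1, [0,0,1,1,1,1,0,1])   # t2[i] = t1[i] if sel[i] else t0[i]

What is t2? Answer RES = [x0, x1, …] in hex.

t0 = [0xec, 0xd1, 0x66, 0x0f, 0x4f, 0xc1, 0x30, 0x63]
t1 = [0xd1, 0x66, 0x66, 0x4f, 0xc1, 0xc1, 0x63, 0x63]
t2 = [0xec, 0xd1, 0x66, 0x4f, 0xc1, 0xc1, 0x30, 0x63]

RES = [ 0xec  0xd1  0x66  0x4f  0xc1  0xc1  0x30  0x63 ]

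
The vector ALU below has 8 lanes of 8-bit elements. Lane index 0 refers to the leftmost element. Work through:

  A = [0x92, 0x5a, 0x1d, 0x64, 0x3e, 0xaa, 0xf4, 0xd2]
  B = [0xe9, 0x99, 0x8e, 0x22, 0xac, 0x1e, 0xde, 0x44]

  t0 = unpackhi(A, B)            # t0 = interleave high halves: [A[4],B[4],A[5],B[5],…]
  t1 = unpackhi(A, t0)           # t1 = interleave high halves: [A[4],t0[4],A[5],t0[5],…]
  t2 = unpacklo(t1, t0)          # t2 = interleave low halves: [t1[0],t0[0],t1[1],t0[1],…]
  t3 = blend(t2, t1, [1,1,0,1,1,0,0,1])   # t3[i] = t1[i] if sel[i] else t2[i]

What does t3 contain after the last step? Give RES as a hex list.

  t0: 3e ac aa 1e f4 de d2 44
  t1: 3e f4 aa de f4 d2 d2 44
  t2: 3e 3e f4 ac aa aa de 1e
  t3: 3e f4 f4 de f4 aa de 44

RES = [0x3e, 0xf4, 0xf4, 0xde, 0xf4, 0xaa, 0xde, 0x44]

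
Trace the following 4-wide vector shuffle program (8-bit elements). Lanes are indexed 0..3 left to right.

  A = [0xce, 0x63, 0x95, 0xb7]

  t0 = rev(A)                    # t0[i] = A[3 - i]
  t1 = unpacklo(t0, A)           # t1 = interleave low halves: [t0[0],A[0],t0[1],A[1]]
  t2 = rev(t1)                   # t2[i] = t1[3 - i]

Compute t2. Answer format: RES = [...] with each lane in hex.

t0 = [0xb7, 0x95, 0x63, 0xce]
t1 = [0xb7, 0xce, 0x95, 0x63]
t2 = [0x63, 0x95, 0xce, 0xb7]

RES = [0x63, 0x95, 0xce, 0xb7]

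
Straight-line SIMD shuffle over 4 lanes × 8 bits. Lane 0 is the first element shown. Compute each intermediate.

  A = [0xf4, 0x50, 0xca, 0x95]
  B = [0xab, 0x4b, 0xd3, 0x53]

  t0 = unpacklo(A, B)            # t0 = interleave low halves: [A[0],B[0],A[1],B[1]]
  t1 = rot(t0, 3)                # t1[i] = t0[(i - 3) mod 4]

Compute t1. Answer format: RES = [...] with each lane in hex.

RES = [ 0xab  0x50  0x4b  0xf4 ]

  t0: f4 ab 50 4b
  t1: ab 50 4b f4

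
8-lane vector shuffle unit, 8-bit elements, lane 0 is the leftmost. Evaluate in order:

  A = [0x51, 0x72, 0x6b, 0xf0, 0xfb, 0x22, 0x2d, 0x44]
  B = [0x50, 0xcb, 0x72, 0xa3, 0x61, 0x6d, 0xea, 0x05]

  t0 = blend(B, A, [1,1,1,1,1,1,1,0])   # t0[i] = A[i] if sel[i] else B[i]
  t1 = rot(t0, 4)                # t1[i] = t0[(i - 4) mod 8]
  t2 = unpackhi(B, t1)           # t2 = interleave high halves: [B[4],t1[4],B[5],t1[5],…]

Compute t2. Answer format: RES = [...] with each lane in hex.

t0 = [0x51, 0x72, 0x6b, 0xf0, 0xfb, 0x22, 0x2d, 0x05]
t1 = [0xfb, 0x22, 0x2d, 0x05, 0x51, 0x72, 0x6b, 0xf0]
t2 = [0x61, 0x51, 0x6d, 0x72, 0xea, 0x6b, 0x05, 0xf0]

RES = [ 0x61  0x51  0x6d  0x72  0xea  0x6b  0x05  0xf0 ]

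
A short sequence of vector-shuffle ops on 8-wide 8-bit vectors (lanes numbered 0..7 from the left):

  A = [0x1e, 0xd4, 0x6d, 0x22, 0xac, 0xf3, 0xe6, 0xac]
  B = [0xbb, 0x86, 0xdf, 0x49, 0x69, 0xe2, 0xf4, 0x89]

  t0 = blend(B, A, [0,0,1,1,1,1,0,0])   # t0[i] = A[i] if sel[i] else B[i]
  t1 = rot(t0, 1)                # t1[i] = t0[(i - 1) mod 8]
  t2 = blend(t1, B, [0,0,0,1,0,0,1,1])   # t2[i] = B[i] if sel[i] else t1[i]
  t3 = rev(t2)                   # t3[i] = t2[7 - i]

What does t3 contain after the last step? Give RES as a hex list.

→ t0 |bb|86|6d|22|ac|f3|f4|89|
→ t1 |89|bb|86|6d|22|ac|f3|f4|
→ t2 |89|bb|86|49|22|ac|f4|89|
→ t3 |89|f4|ac|22|49|86|bb|89|

RES = [0x89, 0xf4, 0xac, 0x22, 0x49, 0x86, 0xbb, 0x89]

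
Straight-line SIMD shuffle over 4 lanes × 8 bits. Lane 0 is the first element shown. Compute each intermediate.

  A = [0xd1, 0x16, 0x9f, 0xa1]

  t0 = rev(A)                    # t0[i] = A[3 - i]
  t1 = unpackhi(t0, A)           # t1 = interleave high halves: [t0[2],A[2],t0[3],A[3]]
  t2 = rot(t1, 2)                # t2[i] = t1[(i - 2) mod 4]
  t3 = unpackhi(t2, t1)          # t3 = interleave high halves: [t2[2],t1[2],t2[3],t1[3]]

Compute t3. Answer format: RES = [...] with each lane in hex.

RES = [ 0x16  0xd1  0x9f  0xa1 ]

  t0: a1 9f 16 d1
  t1: 16 9f d1 a1
  t2: d1 a1 16 9f
  t3: 16 d1 9f a1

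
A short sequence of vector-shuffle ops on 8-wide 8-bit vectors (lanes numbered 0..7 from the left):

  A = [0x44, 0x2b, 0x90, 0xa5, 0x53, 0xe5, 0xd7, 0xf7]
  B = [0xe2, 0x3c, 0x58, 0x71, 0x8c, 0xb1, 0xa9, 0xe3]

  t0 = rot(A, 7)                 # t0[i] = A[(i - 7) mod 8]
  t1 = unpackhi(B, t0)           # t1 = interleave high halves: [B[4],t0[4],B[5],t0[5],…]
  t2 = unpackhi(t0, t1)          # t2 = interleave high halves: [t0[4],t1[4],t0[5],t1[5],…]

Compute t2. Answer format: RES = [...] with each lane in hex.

RES = [0xe5, 0xa9, 0xd7, 0xf7, 0xf7, 0xe3, 0x44, 0x44]

t0 = [0x2b, 0x90, 0xa5, 0x53, 0xe5, 0xd7, 0xf7, 0x44]
t1 = [0x8c, 0xe5, 0xb1, 0xd7, 0xa9, 0xf7, 0xe3, 0x44]
t2 = [0xe5, 0xa9, 0xd7, 0xf7, 0xf7, 0xe3, 0x44, 0x44]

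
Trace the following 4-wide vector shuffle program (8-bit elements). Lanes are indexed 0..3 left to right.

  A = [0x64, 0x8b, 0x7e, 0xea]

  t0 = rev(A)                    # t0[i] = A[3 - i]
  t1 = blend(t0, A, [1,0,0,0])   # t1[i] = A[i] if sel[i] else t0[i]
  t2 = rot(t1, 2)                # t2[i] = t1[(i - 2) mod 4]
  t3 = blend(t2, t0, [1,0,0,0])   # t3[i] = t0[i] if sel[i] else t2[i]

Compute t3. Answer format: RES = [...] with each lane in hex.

RES = [ 0xea  0x64  0x64  0x7e ]

  t0: ea 7e 8b 64
  t1: 64 7e 8b 64
  t2: 8b 64 64 7e
  t3: ea 64 64 7e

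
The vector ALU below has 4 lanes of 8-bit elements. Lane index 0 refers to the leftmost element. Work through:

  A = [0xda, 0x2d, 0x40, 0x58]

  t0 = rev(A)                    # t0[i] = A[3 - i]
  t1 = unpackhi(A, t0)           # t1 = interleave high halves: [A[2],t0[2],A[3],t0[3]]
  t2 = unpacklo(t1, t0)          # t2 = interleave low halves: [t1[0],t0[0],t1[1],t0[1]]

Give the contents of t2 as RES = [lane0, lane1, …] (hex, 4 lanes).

t0 = [0x58, 0x40, 0x2d, 0xda]
t1 = [0x40, 0x2d, 0x58, 0xda]
t2 = [0x40, 0x58, 0x2d, 0x40]

RES = [ 0x40  0x58  0x2d  0x40 ]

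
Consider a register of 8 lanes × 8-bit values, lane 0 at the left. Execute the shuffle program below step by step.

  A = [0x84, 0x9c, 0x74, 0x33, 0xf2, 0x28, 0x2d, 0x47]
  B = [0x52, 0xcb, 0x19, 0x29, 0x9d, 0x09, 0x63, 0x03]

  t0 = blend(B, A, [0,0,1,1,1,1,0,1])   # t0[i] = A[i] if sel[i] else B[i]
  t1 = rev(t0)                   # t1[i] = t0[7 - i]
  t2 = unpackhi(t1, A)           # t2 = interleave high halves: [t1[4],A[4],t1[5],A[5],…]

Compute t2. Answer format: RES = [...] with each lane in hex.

  t0: 52 cb 74 33 f2 28 63 47
  t1: 47 63 28 f2 33 74 cb 52
  t2: 33 f2 74 28 cb 2d 52 47

RES = [ 0x33  0xf2  0x74  0x28  0xcb  0x2d  0x52  0x47 ]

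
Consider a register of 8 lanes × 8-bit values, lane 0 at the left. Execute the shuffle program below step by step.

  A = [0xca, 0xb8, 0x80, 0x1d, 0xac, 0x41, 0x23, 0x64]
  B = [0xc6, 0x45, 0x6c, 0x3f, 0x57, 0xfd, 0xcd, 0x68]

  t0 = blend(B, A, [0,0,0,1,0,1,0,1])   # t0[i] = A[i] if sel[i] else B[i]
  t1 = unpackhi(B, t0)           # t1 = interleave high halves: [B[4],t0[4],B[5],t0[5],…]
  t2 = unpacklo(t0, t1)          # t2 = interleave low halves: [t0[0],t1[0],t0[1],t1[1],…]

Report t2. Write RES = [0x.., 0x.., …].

t0 = [0xc6, 0x45, 0x6c, 0x1d, 0x57, 0x41, 0xcd, 0x64]
t1 = [0x57, 0x57, 0xfd, 0x41, 0xcd, 0xcd, 0x68, 0x64]
t2 = [0xc6, 0x57, 0x45, 0x57, 0x6c, 0xfd, 0x1d, 0x41]

RES = [ 0xc6  0x57  0x45  0x57  0x6c  0xfd  0x1d  0x41 ]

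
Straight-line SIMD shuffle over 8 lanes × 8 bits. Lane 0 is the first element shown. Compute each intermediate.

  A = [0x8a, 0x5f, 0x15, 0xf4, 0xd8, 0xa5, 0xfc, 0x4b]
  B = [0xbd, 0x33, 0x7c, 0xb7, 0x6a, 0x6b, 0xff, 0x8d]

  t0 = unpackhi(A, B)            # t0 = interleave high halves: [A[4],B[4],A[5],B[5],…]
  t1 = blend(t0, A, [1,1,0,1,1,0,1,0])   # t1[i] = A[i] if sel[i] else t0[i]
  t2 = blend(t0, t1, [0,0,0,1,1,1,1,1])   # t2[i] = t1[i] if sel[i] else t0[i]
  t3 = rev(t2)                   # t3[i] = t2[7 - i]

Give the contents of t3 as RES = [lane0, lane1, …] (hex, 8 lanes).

→ t0 |d8|6a|a5|6b|fc|ff|4b|8d|
→ t1 |8a|5f|a5|f4|d8|ff|fc|8d|
→ t2 |d8|6a|a5|f4|d8|ff|fc|8d|
→ t3 |8d|fc|ff|d8|f4|a5|6a|d8|

RES = [ 0x8d  0xfc  0xff  0xd8  0xf4  0xa5  0x6a  0xd8 ]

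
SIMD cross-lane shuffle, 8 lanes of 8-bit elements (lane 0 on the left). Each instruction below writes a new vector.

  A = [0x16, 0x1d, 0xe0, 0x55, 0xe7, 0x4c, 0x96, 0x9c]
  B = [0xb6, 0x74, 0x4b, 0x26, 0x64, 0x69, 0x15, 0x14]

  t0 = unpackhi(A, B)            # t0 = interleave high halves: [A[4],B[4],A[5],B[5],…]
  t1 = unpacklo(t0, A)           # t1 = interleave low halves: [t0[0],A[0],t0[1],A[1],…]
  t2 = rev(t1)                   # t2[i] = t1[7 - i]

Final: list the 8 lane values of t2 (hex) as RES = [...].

RES = [0x55, 0x69, 0xe0, 0x4c, 0x1d, 0x64, 0x16, 0xe7]

t0 = [0xe7, 0x64, 0x4c, 0x69, 0x96, 0x15, 0x9c, 0x14]
t1 = [0xe7, 0x16, 0x64, 0x1d, 0x4c, 0xe0, 0x69, 0x55]
t2 = [0x55, 0x69, 0xe0, 0x4c, 0x1d, 0x64, 0x16, 0xe7]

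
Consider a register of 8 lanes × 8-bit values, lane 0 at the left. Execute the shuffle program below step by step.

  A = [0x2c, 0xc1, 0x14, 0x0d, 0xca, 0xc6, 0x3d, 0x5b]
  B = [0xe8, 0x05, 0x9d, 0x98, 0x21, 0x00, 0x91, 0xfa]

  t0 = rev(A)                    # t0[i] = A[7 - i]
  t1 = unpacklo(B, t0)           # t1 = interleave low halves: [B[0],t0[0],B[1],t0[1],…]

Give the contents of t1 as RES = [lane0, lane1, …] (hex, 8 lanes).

  t0: 5b 3d c6 ca 0d 14 c1 2c
  t1: e8 5b 05 3d 9d c6 98 ca

RES = [0xe8, 0x5b, 0x05, 0x3d, 0x9d, 0xc6, 0x98, 0xca]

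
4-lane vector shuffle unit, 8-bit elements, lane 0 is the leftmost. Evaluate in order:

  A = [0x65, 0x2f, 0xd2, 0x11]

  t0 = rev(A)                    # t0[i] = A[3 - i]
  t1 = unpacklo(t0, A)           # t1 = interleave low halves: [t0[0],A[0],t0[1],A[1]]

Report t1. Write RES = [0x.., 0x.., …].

t0 = [0x11, 0xd2, 0x2f, 0x65]
t1 = [0x11, 0x65, 0xd2, 0x2f]

RES = [0x11, 0x65, 0xd2, 0x2f]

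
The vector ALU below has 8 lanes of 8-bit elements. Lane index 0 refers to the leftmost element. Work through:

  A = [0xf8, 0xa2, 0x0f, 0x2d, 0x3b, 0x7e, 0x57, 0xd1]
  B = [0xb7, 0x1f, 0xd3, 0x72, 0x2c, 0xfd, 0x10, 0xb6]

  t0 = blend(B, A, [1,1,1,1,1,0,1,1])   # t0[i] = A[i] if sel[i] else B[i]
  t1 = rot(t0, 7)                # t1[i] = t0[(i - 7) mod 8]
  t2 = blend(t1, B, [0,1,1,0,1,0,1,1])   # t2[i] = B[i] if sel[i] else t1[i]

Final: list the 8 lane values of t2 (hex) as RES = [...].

→ t0 |f8|a2|0f|2d|3b|fd|57|d1|
→ t1 |a2|0f|2d|3b|fd|57|d1|f8|
→ t2 |a2|1f|d3|3b|2c|57|10|b6|

RES = [0xa2, 0x1f, 0xd3, 0x3b, 0x2c, 0x57, 0x10, 0xb6]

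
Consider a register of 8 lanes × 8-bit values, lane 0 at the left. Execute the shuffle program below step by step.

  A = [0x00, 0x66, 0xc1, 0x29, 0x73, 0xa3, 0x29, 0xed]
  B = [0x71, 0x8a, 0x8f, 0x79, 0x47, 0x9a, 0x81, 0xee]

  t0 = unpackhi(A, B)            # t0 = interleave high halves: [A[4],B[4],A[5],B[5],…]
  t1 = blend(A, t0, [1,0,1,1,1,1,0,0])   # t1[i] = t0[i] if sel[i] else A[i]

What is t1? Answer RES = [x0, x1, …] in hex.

t0 = [0x73, 0x47, 0xa3, 0x9a, 0x29, 0x81, 0xed, 0xee]
t1 = [0x73, 0x66, 0xa3, 0x9a, 0x29, 0x81, 0x29, 0xed]

RES = [0x73, 0x66, 0xa3, 0x9a, 0x29, 0x81, 0x29, 0xed]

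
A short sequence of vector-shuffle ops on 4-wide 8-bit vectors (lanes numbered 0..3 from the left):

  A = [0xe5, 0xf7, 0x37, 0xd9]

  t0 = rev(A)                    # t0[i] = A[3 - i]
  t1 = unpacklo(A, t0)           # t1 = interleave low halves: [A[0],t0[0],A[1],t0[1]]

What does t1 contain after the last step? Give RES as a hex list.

  t0: d9 37 f7 e5
  t1: e5 d9 f7 37

RES = [0xe5, 0xd9, 0xf7, 0x37]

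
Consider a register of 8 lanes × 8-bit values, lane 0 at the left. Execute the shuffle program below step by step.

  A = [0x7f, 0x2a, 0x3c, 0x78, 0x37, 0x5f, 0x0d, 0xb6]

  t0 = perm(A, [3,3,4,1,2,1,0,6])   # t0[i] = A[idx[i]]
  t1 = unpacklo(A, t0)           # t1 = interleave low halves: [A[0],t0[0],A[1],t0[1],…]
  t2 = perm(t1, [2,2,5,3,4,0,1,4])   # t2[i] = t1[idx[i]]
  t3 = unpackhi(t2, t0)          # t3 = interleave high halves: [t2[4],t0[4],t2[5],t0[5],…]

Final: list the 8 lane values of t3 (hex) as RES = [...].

RES = [0x3c, 0x3c, 0x7f, 0x2a, 0x78, 0x7f, 0x3c, 0x0d]

  t0: 78 78 37 2a 3c 2a 7f 0d
  t1: 7f 78 2a 78 3c 37 78 2a
  t2: 2a 2a 37 78 3c 7f 78 3c
  t3: 3c 3c 7f 2a 78 7f 3c 0d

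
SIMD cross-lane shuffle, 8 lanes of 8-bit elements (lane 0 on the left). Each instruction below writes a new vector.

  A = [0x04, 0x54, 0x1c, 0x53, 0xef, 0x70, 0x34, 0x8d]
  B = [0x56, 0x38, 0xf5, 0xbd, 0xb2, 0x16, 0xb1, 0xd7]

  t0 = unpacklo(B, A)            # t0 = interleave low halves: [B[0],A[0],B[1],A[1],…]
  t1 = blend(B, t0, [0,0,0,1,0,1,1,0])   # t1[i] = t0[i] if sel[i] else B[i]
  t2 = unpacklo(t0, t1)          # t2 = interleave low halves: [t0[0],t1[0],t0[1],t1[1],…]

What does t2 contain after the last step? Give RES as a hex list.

→ t0 |56|04|38|54|f5|1c|bd|53|
→ t1 |56|38|f5|54|b2|1c|bd|d7|
→ t2 |56|56|04|38|38|f5|54|54|

RES = [ 0x56  0x56  0x04  0x38  0x38  0xf5  0x54  0x54 ]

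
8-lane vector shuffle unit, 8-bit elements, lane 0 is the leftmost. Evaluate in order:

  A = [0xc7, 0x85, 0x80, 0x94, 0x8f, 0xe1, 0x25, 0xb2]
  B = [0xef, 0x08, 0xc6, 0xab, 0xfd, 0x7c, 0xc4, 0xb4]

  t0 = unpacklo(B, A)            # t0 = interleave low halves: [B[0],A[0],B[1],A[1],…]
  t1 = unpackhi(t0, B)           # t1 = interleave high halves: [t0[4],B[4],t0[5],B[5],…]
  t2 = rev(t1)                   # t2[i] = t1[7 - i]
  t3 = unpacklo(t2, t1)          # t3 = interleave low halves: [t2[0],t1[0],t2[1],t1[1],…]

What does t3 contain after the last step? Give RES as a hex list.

RES = [ 0xb4  0xc6  0x94  0xfd  0xc4  0x80  0xab  0x7c ]

t0 = [0xef, 0xc7, 0x08, 0x85, 0xc6, 0x80, 0xab, 0x94]
t1 = [0xc6, 0xfd, 0x80, 0x7c, 0xab, 0xc4, 0x94, 0xb4]
t2 = [0xb4, 0x94, 0xc4, 0xab, 0x7c, 0x80, 0xfd, 0xc6]
t3 = [0xb4, 0xc6, 0x94, 0xfd, 0xc4, 0x80, 0xab, 0x7c]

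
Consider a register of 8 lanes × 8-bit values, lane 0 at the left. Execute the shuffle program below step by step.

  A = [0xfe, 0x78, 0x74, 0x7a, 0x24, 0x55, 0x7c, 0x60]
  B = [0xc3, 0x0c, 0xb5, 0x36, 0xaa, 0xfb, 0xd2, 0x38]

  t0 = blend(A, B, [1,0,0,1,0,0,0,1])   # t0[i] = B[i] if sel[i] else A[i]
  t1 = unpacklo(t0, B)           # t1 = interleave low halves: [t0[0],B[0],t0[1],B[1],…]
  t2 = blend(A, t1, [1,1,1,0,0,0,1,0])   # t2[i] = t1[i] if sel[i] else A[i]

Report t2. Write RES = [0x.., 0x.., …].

RES = [0xc3, 0xc3, 0x78, 0x7a, 0x24, 0x55, 0x36, 0x60]

  t0: c3 78 74 36 24 55 7c 38
  t1: c3 c3 78 0c 74 b5 36 36
  t2: c3 c3 78 7a 24 55 36 60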